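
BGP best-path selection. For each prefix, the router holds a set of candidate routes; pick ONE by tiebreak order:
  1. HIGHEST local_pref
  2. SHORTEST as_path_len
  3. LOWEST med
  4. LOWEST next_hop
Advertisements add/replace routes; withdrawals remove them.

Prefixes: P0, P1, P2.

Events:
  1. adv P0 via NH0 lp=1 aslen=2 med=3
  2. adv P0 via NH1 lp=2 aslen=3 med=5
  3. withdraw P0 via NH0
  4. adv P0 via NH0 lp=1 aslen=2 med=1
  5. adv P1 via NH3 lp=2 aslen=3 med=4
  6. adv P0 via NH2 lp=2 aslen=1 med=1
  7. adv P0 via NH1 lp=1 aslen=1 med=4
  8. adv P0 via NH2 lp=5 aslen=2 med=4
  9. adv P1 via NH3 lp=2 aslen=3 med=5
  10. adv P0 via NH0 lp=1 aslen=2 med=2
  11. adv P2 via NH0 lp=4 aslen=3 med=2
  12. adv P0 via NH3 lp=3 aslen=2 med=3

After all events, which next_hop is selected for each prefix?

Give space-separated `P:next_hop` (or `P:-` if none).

Op 1: best P0=NH0 P1=- P2=-
Op 2: best P0=NH1 P1=- P2=-
Op 3: best P0=NH1 P1=- P2=-
Op 4: best P0=NH1 P1=- P2=-
Op 5: best P0=NH1 P1=NH3 P2=-
Op 6: best P0=NH2 P1=NH3 P2=-
Op 7: best P0=NH2 P1=NH3 P2=-
Op 8: best P0=NH2 P1=NH3 P2=-
Op 9: best P0=NH2 P1=NH3 P2=-
Op 10: best P0=NH2 P1=NH3 P2=-
Op 11: best P0=NH2 P1=NH3 P2=NH0
Op 12: best P0=NH2 P1=NH3 P2=NH0

Answer: P0:NH2 P1:NH3 P2:NH0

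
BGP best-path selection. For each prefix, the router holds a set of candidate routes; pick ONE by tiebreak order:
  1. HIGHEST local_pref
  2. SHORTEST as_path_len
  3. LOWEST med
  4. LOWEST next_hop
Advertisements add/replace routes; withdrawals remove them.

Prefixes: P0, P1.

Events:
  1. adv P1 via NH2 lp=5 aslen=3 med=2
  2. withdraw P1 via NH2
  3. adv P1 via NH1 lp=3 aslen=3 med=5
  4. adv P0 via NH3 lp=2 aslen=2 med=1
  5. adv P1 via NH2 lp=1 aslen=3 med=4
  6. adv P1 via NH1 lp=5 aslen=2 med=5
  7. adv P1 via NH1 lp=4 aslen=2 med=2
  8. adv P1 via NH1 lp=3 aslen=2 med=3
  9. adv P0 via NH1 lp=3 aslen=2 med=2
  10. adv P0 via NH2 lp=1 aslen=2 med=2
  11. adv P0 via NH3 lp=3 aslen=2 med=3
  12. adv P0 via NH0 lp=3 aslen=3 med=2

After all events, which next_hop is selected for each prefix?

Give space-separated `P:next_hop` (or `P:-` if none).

Answer: P0:NH1 P1:NH1

Derivation:
Op 1: best P0=- P1=NH2
Op 2: best P0=- P1=-
Op 3: best P0=- P1=NH1
Op 4: best P0=NH3 P1=NH1
Op 5: best P0=NH3 P1=NH1
Op 6: best P0=NH3 P1=NH1
Op 7: best P0=NH3 P1=NH1
Op 8: best P0=NH3 P1=NH1
Op 9: best P0=NH1 P1=NH1
Op 10: best P0=NH1 P1=NH1
Op 11: best P0=NH1 P1=NH1
Op 12: best P0=NH1 P1=NH1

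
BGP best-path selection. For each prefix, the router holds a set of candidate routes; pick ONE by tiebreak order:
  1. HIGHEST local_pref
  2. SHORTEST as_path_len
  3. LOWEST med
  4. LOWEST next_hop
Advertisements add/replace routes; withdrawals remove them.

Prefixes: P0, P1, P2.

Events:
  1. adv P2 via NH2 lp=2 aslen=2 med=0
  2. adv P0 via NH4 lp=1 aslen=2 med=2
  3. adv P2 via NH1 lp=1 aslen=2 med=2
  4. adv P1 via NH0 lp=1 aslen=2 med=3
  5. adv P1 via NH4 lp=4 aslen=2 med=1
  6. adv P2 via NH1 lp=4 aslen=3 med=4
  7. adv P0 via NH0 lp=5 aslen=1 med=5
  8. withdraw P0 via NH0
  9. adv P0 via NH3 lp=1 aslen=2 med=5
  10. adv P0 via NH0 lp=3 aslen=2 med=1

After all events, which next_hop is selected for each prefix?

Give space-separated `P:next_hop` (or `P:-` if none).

Op 1: best P0=- P1=- P2=NH2
Op 2: best P0=NH4 P1=- P2=NH2
Op 3: best P0=NH4 P1=- P2=NH2
Op 4: best P0=NH4 P1=NH0 P2=NH2
Op 5: best P0=NH4 P1=NH4 P2=NH2
Op 6: best P0=NH4 P1=NH4 P2=NH1
Op 7: best P0=NH0 P1=NH4 P2=NH1
Op 8: best P0=NH4 P1=NH4 P2=NH1
Op 9: best P0=NH4 P1=NH4 P2=NH1
Op 10: best P0=NH0 P1=NH4 P2=NH1

Answer: P0:NH0 P1:NH4 P2:NH1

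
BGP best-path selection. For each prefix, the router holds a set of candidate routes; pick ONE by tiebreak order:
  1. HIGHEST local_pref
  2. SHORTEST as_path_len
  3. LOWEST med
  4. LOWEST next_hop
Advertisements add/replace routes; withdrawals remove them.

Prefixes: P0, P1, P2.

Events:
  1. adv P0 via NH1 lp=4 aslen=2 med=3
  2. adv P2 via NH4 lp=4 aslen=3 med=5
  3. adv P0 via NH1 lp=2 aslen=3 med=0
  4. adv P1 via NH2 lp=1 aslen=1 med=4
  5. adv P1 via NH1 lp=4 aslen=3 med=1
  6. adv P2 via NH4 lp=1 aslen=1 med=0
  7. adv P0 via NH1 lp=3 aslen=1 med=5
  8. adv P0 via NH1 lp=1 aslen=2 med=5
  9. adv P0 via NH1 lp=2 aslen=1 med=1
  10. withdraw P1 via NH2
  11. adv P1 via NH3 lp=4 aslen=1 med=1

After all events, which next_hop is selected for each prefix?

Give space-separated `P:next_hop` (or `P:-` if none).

Answer: P0:NH1 P1:NH3 P2:NH4

Derivation:
Op 1: best P0=NH1 P1=- P2=-
Op 2: best P0=NH1 P1=- P2=NH4
Op 3: best P0=NH1 P1=- P2=NH4
Op 4: best P0=NH1 P1=NH2 P2=NH4
Op 5: best P0=NH1 P1=NH1 P2=NH4
Op 6: best P0=NH1 P1=NH1 P2=NH4
Op 7: best P0=NH1 P1=NH1 P2=NH4
Op 8: best P0=NH1 P1=NH1 P2=NH4
Op 9: best P0=NH1 P1=NH1 P2=NH4
Op 10: best P0=NH1 P1=NH1 P2=NH4
Op 11: best P0=NH1 P1=NH3 P2=NH4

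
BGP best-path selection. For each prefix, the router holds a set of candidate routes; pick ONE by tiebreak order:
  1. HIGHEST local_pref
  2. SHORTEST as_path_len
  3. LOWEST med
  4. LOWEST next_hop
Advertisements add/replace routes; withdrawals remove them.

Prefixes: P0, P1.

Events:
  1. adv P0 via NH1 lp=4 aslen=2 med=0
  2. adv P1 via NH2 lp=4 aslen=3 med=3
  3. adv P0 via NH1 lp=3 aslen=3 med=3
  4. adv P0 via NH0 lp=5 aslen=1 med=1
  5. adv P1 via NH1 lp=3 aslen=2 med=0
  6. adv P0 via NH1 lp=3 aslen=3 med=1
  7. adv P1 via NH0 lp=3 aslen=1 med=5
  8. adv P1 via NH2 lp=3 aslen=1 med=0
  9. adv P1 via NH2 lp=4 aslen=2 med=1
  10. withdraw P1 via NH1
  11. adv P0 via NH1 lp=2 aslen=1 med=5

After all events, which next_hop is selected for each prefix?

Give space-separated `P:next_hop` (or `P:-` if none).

Answer: P0:NH0 P1:NH2

Derivation:
Op 1: best P0=NH1 P1=-
Op 2: best P0=NH1 P1=NH2
Op 3: best P0=NH1 P1=NH2
Op 4: best P0=NH0 P1=NH2
Op 5: best P0=NH0 P1=NH2
Op 6: best P0=NH0 P1=NH2
Op 7: best P0=NH0 P1=NH2
Op 8: best P0=NH0 P1=NH2
Op 9: best P0=NH0 P1=NH2
Op 10: best P0=NH0 P1=NH2
Op 11: best P0=NH0 P1=NH2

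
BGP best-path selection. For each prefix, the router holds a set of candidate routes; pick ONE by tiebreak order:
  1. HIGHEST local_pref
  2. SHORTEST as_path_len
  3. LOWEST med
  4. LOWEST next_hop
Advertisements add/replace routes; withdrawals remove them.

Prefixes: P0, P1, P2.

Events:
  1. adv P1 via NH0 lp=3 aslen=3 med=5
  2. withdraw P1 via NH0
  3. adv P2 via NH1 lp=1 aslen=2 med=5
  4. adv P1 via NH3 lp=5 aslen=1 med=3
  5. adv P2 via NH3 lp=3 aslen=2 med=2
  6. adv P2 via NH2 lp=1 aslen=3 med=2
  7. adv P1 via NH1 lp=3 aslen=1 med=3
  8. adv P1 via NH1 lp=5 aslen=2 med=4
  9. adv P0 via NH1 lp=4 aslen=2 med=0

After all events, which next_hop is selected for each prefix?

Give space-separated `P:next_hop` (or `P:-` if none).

Op 1: best P0=- P1=NH0 P2=-
Op 2: best P0=- P1=- P2=-
Op 3: best P0=- P1=- P2=NH1
Op 4: best P0=- P1=NH3 P2=NH1
Op 5: best P0=- P1=NH3 P2=NH3
Op 6: best P0=- P1=NH3 P2=NH3
Op 7: best P0=- P1=NH3 P2=NH3
Op 8: best P0=- P1=NH3 P2=NH3
Op 9: best P0=NH1 P1=NH3 P2=NH3

Answer: P0:NH1 P1:NH3 P2:NH3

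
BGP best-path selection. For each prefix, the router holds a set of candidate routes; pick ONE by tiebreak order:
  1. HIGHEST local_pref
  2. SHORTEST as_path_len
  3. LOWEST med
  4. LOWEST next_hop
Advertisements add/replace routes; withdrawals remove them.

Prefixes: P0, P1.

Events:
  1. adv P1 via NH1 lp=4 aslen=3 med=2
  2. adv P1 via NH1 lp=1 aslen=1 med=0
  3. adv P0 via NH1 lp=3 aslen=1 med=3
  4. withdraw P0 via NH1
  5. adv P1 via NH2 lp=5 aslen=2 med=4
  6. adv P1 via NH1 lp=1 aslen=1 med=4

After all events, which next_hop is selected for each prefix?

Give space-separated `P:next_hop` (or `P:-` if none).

Answer: P0:- P1:NH2

Derivation:
Op 1: best P0=- P1=NH1
Op 2: best P0=- P1=NH1
Op 3: best P0=NH1 P1=NH1
Op 4: best P0=- P1=NH1
Op 5: best P0=- P1=NH2
Op 6: best P0=- P1=NH2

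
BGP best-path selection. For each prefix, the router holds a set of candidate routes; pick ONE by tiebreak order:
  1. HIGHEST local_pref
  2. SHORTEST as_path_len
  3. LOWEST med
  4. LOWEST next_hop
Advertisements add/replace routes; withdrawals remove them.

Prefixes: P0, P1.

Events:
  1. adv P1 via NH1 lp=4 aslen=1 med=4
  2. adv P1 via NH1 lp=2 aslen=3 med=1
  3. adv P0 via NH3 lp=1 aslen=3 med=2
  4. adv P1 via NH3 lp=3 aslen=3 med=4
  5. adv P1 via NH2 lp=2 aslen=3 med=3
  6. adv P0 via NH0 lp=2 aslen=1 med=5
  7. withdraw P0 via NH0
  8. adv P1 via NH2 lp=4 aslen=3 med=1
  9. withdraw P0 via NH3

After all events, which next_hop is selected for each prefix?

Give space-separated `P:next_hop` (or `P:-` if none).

Op 1: best P0=- P1=NH1
Op 2: best P0=- P1=NH1
Op 3: best P0=NH3 P1=NH1
Op 4: best P0=NH3 P1=NH3
Op 5: best P0=NH3 P1=NH3
Op 6: best P0=NH0 P1=NH3
Op 7: best P0=NH3 P1=NH3
Op 8: best P0=NH3 P1=NH2
Op 9: best P0=- P1=NH2

Answer: P0:- P1:NH2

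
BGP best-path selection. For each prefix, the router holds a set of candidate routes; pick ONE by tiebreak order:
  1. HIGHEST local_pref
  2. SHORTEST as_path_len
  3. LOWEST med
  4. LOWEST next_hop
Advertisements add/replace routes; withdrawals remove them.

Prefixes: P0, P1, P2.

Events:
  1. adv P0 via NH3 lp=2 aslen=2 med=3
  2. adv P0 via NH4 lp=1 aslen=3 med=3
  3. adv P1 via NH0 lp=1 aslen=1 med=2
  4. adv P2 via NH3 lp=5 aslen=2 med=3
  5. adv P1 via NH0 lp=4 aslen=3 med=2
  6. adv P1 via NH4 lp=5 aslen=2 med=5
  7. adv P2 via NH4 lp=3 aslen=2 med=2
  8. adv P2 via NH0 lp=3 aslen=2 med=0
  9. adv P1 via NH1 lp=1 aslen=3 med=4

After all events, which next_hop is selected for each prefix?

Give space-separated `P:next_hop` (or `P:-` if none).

Answer: P0:NH3 P1:NH4 P2:NH3

Derivation:
Op 1: best P0=NH3 P1=- P2=-
Op 2: best P0=NH3 P1=- P2=-
Op 3: best P0=NH3 P1=NH0 P2=-
Op 4: best P0=NH3 P1=NH0 P2=NH3
Op 5: best P0=NH3 P1=NH0 P2=NH3
Op 6: best P0=NH3 P1=NH4 P2=NH3
Op 7: best P0=NH3 P1=NH4 P2=NH3
Op 8: best P0=NH3 P1=NH4 P2=NH3
Op 9: best P0=NH3 P1=NH4 P2=NH3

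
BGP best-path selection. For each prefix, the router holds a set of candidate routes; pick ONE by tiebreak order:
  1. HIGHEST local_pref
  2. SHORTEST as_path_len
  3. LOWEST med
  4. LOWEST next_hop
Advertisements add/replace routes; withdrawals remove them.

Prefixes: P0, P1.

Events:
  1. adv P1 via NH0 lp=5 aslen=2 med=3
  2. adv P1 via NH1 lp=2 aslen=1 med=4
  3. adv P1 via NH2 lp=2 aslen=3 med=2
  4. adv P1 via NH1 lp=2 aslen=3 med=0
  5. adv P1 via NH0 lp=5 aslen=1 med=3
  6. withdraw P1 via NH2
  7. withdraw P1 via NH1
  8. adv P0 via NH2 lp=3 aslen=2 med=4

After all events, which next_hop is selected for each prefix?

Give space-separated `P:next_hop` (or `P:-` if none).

Answer: P0:NH2 P1:NH0

Derivation:
Op 1: best P0=- P1=NH0
Op 2: best P0=- P1=NH0
Op 3: best P0=- P1=NH0
Op 4: best P0=- P1=NH0
Op 5: best P0=- P1=NH0
Op 6: best P0=- P1=NH0
Op 7: best P0=- P1=NH0
Op 8: best P0=NH2 P1=NH0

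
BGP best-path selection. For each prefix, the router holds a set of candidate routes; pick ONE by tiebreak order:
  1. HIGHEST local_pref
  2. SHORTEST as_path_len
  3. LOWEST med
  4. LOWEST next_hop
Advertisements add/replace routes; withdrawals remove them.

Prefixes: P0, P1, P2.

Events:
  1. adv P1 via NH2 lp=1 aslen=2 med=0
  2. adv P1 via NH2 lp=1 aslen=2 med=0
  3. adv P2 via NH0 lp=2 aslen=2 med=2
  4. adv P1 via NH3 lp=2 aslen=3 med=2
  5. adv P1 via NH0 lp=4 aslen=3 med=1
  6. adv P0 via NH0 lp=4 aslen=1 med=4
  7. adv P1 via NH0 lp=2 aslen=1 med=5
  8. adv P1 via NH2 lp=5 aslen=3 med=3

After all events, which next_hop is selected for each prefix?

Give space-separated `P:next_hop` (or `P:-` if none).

Op 1: best P0=- P1=NH2 P2=-
Op 2: best P0=- P1=NH2 P2=-
Op 3: best P0=- P1=NH2 P2=NH0
Op 4: best P0=- P1=NH3 P2=NH0
Op 5: best P0=- P1=NH0 P2=NH0
Op 6: best P0=NH0 P1=NH0 P2=NH0
Op 7: best P0=NH0 P1=NH0 P2=NH0
Op 8: best P0=NH0 P1=NH2 P2=NH0

Answer: P0:NH0 P1:NH2 P2:NH0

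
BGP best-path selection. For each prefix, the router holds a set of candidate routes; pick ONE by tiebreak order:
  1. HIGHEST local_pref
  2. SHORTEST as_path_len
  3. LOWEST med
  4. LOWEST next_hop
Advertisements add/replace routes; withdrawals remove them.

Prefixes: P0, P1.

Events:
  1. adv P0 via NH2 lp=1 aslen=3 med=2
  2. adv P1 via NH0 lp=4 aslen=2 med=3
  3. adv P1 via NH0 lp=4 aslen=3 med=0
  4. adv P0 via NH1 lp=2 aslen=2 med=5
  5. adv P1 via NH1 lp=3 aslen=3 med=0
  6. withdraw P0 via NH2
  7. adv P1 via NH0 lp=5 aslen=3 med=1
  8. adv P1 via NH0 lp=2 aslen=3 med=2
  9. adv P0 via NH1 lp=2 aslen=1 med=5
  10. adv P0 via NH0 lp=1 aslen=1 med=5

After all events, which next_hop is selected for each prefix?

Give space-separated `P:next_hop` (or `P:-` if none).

Op 1: best P0=NH2 P1=-
Op 2: best P0=NH2 P1=NH0
Op 3: best P0=NH2 P1=NH0
Op 4: best P0=NH1 P1=NH0
Op 5: best P0=NH1 P1=NH0
Op 6: best P0=NH1 P1=NH0
Op 7: best P0=NH1 P1=NH0
Op 8: best P0=NH1 P1=NH1
Op 9: best P0=NH1 P1=NH1
Op 10: best P0=NH1 P1=NH1

Answer: P0:NH1 P1:NH1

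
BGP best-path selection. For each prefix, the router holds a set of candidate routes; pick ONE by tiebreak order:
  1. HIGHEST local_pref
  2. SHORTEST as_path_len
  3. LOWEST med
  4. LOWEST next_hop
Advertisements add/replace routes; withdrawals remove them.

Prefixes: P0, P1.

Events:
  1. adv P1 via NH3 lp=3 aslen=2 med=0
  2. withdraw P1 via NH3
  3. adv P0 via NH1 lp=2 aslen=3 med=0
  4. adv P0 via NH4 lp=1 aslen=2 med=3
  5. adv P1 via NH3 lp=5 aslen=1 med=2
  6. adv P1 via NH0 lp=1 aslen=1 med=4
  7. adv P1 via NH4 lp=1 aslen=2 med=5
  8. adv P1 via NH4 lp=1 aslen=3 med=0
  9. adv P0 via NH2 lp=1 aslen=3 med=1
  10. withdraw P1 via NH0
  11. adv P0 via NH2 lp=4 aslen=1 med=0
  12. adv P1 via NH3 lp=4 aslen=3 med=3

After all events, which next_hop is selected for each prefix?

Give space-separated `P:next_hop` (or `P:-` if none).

Op 1: best P0=- P1=NH3
Op 2: best P0=- P1=-
Op 3: best P0=NH1 P1=-
Op 4: best P0=NH1 P1=-
Op 5: best P0=NH1 P1=NH3
Op 6: best P0=NH1 P1=NH3
Op 7: best P0=NH1 P1=NH3
Op 8: best P0=NH1 P1=NH3
Op 9: best P0=NH1 P1=NH3
Op 10: best P0=NH1 P1=NH3
Op 11: best P0=NH2 P1=NH3
Op 12: best P0=NH2 P1=NH3

Answer: P0:NH2 P1:NH3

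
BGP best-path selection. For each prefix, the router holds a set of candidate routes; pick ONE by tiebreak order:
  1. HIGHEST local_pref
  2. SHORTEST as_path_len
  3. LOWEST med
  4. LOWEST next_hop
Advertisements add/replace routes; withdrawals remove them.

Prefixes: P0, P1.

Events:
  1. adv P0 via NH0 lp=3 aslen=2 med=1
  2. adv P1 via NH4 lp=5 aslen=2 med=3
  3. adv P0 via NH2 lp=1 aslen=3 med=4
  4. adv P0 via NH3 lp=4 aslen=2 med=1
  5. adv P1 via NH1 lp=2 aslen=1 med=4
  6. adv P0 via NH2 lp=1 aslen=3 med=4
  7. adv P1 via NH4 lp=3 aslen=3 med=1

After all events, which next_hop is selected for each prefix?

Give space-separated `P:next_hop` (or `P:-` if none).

Op 1: best P0=NH0 P1=-
Op 2: best P0=NH0 P1=NH4
Op 3: best P0=NH0 P1=NH4
Op 4: best P0=NH3 P1=NH4
Op 5: best P0=NH3 P1=NH4
Op 6: best P0=NH3 P1=NH4
Op 7: best P0=NH3 P1=NH4

Answer: P0:NH3 P1:NH4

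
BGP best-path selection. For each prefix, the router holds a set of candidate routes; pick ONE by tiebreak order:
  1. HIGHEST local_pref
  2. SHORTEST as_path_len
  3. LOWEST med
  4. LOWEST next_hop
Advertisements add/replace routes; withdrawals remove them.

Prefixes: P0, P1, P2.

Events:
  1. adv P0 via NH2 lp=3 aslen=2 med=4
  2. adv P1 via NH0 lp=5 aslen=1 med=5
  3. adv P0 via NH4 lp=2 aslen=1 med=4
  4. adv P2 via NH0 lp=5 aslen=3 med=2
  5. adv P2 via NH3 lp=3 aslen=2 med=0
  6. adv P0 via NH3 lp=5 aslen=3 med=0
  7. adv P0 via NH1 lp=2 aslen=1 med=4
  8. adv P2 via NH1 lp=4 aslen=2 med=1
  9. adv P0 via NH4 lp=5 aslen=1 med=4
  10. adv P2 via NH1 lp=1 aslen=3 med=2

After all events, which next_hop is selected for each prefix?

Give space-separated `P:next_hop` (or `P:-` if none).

Op 1: best P0=NH2 P1=- P2=-
Op 2: best P0=NH2 P1=NH0 P2=-
Op 3: best P0=NH2 P1=NH0 P2=-
Op 4: best P0=NH2 P1=NH0 P2=NH0
Op 5: best P0=NH2 P1=NH0 P2=NH0
Op 6: best P0=NH3 P1=NH0 P2=NH0
Op 7: best P0=NH3 P1=NH0 P2=NH0
Op 8: best P0=NH3 P1=NH0 P2=NH0
Op 9: best P0=NH4 P1=NH0 P2=NH0
Op 10: best P0=NH4 P1=NH0 P2=NH0

Answer: P0:NH4 P1:NH0 P2:NH0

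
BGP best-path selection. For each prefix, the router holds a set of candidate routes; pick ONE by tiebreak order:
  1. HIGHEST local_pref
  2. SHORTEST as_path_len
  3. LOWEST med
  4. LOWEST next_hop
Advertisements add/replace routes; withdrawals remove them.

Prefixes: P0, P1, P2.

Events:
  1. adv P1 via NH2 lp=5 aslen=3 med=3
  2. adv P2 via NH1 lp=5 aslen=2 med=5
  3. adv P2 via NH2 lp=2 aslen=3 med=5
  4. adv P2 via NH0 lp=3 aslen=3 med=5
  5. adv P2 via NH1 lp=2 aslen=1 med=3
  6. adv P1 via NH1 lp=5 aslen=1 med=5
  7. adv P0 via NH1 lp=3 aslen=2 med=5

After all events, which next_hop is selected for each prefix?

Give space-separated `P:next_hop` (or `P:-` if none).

Answer: P0:NH1 P1:NH1 P2:NH0

Derivation:
Op 1: best P0=- P1=NH2 P2=-
Op 2: best P0=- P1=NH2 P2=NH1
Op 3: best P0=- P1=NH2 P2=NH1
Op 4: best P0=- P1=NH2 P2=NH1
Op 5: best P0=- P1=NH2 P2=NH0
Op 6: best P0=- P1=NH1 P2=NH0
Op 7: best P0=NH1 P1=NH1 P2=NH0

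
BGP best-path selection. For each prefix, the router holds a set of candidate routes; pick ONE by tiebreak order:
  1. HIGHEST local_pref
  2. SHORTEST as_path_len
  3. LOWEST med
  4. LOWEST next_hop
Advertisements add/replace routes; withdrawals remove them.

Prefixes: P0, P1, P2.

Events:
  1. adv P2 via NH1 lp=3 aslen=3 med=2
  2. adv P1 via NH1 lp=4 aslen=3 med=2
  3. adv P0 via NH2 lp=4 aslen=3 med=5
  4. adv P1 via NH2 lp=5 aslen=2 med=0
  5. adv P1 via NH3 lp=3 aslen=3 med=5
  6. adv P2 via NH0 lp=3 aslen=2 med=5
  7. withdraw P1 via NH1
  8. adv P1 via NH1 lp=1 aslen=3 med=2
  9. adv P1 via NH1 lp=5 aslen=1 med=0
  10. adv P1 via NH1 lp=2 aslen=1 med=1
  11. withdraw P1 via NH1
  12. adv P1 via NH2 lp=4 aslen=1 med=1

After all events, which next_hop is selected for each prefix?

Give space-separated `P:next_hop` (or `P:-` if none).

Answer: P0:NH2 P1:NH2 P2:NH0

Derivation:
Op 1: best P0=- P1=- P2=NH1
Op 2: best P0=- P1=NH1 P2=NH1
Op 3: best P0=NH2 P1=NH1 P2=NH1
Op 4: best P0=NH2 P1=NH2 P2=NH1
Op 5: best P0=NH2 P1=NH2 P2=NH1
Op 6: best P0=NH2 P1=NH2 P2=NH0
Op 7: best P0=NH2 P1=NH2 P2=NH0
Op 8: best P0=NH2 P1=NH2 P2=NH0
Op 9: best P0=NH2 P1=NH1 P2=NH0
Op 10: best P0=NH2 P1=NH2 P2=NH0
Op 11: best P0=NH2 P1=NH2 P2=NH0
Op 12: best P0=NH2 P1=NH2 P2=NH0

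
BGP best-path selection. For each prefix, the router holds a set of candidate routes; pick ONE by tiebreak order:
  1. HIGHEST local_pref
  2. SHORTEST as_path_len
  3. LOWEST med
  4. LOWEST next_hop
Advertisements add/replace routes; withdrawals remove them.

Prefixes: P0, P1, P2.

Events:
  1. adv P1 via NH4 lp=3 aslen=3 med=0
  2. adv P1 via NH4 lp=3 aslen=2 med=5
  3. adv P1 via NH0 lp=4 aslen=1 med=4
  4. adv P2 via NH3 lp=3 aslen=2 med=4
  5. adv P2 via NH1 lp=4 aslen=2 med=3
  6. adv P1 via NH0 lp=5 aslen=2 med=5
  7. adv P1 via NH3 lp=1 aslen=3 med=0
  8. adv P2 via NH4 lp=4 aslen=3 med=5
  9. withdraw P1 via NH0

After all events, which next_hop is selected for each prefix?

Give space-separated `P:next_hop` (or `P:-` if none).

Answer: P0:- P1:NH4 P2:NH1

Derivation:
Op 1: best P0=- P1=NH4 P2=-
Op 2: best P0=- P1=NH4 P2=-
Op 3: best P0=- P1=NH0 P2=-
Op 4: best P0=- P1=NH0 P2=NH3
Op 5: best P0=- P1=NH0 P2=NH1
Op 6: best P0=- P1=NH0 P2=NH1
Op 7: best P0=- P1=NH0 P2=NH1
Op 8: best P0=- P1=NH0 P2=NH1
Op 9: best P0=- P1=NH4 P2=NH1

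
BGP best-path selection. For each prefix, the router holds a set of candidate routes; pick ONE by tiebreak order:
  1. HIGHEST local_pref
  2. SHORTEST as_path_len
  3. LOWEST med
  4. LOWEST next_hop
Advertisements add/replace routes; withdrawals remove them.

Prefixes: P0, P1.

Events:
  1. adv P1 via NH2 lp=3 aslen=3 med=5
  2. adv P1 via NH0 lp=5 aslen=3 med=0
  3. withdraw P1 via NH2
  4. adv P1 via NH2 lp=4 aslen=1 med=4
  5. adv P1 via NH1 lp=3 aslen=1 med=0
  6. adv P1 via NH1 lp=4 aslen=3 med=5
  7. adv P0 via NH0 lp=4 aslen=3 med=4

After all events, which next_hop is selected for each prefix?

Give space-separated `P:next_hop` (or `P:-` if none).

Answer: P0:NH0 P1:NH0

Derivation:
Op 1: best P0=- P1=NH2
Op 2: best P0=- P1=NH0
Op 3: best P0=- P1=NH0
Op 4: best P0=- P1=NH0
Op 5: best P0=- P1=NH0
Op 6: best P0=- P1=NH0
Op 7: best P0=NH0 P1=NH0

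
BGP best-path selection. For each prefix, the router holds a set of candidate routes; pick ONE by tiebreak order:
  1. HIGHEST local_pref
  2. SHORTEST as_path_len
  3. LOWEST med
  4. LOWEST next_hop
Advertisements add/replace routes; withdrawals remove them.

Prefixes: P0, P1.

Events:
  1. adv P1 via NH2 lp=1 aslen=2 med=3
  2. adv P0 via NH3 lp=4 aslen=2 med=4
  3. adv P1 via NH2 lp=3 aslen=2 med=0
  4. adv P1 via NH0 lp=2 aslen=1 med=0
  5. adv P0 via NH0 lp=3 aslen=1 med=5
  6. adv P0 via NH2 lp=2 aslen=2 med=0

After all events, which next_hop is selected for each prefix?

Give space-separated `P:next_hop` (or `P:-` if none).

Answer: P0:NH3 P1:NH2

Derivation:
Op 1: best P0=- P1=NH2
Op 2: best P0=NH3 P1=NH2
Op 3: best P0=NH3 P1=NH2
Op 4: best P0=NH3 P1=NH2
Op 5: best P0=NH3 P1=NH2
Op 6: best P0=NH3 P1=NH2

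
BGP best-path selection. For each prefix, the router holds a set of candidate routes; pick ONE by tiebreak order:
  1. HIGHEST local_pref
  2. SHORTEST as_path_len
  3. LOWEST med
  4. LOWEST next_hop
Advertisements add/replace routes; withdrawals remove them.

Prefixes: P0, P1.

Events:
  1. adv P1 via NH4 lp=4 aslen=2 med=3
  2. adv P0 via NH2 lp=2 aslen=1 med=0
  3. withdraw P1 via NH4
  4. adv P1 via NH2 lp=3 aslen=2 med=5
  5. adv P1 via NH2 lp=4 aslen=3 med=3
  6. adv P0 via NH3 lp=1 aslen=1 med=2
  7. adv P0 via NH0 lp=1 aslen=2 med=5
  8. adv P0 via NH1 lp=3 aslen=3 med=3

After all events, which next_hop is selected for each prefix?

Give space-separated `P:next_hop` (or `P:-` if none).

Answer: P0:NH1 P1:NH2

Derivation:
Op 1: best P0=- P1=NH4
Op 2: best P0=NH2 P1=NH4
Op 3: best P0=NH2 P1=-
Op 4: best P0=NH2 P1=NH2
Op 5: best P0=NH2 P1=NH2
Op 6: best P0=NH2 P1=NH2
Op 7: best P0=NH2 P1=NH2
Op 8: best P0=NH1 P1=NH2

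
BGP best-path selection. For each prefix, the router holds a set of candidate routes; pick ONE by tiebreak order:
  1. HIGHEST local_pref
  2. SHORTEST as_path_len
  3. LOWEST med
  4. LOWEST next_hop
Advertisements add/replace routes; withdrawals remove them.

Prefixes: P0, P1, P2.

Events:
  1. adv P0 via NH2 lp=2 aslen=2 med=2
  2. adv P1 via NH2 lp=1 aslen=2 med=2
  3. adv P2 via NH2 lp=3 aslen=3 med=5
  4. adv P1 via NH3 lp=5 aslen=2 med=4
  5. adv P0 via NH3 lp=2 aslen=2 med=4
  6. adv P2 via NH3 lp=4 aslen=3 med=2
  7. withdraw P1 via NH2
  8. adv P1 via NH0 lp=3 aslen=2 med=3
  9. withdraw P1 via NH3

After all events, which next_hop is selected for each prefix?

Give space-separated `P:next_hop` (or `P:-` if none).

Answer: P0:NH2 P1:NH0 P2:NH3

Derivation:
Op 1: best P0=NH2 P1=- P2=-
Op 2: best P0=NH2 P1=NH2 P2=-
Op 3: best P0=NH2 P1=NH2 P2=NH2
Op 4: best P0=NH2 P1=NH3 P2=NH2
Op 5: best P0=NH2 P1=NH3 P2=NH2
Op 6: best P0=NH2 P1=NH3 P2=NH3
Op 7: best P0=NH2 P1=NH3 P2=NH3
Op 8: best P0=NH2 P1=NH3 P2=NH3
Op 9: best P0=NH2 P1=NH0 P2=NH3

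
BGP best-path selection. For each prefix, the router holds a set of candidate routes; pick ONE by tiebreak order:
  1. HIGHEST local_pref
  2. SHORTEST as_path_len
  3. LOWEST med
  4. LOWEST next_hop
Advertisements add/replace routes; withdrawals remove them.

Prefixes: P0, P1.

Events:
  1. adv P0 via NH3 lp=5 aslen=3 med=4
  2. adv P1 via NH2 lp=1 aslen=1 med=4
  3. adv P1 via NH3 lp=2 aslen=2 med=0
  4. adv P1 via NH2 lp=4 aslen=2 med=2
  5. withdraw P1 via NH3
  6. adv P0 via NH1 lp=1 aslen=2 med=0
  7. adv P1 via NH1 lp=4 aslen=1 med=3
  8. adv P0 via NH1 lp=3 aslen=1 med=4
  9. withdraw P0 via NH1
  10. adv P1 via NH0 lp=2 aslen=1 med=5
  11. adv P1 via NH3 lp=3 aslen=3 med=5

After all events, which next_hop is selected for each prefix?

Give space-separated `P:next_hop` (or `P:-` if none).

Op 1: best P0=NH3 P1=-
Op 2: best P0=NH3 P1=NH2
Op 3: best P0=NH3 P1=NH3
Op 4: best P0=NH3 P1=NH2
Op 5: best P0=NH3 P1=NH2
Op 6: best P0=NH3 P1=NH2
Op 7: best P0=NH3 P1=NH1
Op 8: best P0=NH3 P1=NH1
Op 9: best P0=NH3 P1=NH1
Op 10: best P0=NH3 P1=NH1
Op 11: best P0=NH3 P1=NH1

Answer: P0:NH3 P1:NH1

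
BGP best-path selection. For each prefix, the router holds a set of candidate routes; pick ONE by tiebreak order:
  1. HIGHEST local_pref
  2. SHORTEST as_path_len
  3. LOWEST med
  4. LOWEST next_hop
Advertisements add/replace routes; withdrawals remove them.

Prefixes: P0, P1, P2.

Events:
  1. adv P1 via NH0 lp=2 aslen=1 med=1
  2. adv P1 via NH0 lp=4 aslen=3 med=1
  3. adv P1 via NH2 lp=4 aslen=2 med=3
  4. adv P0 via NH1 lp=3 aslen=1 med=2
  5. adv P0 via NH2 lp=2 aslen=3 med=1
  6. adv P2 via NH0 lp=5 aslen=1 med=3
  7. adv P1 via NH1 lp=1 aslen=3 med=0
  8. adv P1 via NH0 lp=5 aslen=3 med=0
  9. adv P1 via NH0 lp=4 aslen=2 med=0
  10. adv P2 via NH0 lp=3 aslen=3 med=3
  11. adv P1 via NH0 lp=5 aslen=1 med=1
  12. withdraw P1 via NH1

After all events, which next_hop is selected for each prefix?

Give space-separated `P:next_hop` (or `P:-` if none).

Answer: P0:NH1 P1:NH0 P2:NH0

Derivation:
Op 1: best P0=- P1=NH0 P2=-
Op 2: best P0=- P1=NH0 P2=-
Op 3: best P0=- P1=NH2 P2=-
Op 4: best P0=NH1 P1=NH2 P2=-
Op 5: best P0=NH1 P1=NH2 P2=-
Op 6: best P0=NH1 P1=NH2 P2=NH0
Op 7: best P0=NH1 P1=NH2 P2=NH0
Op 8: best P0=NH1 P1=NH0 P2=NH0
Op 9: best P0=NH1 P1=NH0 P2=NH0
Op 10: best P0=NH1 P1=NH0 P2=NH0
Op 11: best P0=NH1 P1=NH0 P2=NH0
Op 12: best P0=NH1 P1=NH0 P2=NH0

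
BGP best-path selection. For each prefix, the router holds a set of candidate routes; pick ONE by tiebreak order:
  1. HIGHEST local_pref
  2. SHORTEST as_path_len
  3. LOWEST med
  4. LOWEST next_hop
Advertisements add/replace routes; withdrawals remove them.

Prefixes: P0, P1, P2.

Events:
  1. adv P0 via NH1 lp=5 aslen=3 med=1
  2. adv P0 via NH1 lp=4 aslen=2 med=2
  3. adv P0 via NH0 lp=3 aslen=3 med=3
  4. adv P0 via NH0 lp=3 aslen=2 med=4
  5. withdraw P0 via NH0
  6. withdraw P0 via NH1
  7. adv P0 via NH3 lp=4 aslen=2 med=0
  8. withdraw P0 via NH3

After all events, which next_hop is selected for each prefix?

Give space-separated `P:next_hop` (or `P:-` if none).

Op 1: best P0=NH1 P1=- P2=-
Op 2: best P0=NH1 P1=- P2=-
Op 3: best P0=NH1 P1=- P2=-
Op 4: best P0=NH1 P1=- P2=-
Op 5: best P0=NH1 P1=- P2=-
Op 6: best P0=- P1=- P2=-
Op 7: best P0=NH3 P1=- P2=-
Op 8: best P0=- P1=- P2=-

Answer: P0:- P1:- P2:-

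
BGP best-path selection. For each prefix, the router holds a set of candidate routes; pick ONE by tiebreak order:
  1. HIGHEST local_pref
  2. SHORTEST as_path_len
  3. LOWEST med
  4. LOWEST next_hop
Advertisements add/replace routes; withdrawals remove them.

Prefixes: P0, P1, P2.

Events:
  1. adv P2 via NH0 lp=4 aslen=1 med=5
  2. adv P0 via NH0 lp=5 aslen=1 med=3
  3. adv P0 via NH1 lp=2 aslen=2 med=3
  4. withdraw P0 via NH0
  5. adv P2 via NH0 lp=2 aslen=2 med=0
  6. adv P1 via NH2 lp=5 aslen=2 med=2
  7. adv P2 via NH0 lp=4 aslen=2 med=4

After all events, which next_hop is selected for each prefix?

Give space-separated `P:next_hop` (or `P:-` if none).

Op 1: best P0=- P1=- P2=NH0
Op 2: best P0=NH0 P1=- P2=NH0
Op 3: best P0=NH0 P1=- P2=NH0
Op 4: best P0=NH1 P1=- P2=NH0
Op 5: best P0=NH1 P1=- P2=NH0
Op 6: best P0=NH1 P1=NH2 P2=NH0
Op 7: best P0=NH1 P1=NH2 P2=NH0

Answer: P0:NH1 P1:NH2 P2:NH0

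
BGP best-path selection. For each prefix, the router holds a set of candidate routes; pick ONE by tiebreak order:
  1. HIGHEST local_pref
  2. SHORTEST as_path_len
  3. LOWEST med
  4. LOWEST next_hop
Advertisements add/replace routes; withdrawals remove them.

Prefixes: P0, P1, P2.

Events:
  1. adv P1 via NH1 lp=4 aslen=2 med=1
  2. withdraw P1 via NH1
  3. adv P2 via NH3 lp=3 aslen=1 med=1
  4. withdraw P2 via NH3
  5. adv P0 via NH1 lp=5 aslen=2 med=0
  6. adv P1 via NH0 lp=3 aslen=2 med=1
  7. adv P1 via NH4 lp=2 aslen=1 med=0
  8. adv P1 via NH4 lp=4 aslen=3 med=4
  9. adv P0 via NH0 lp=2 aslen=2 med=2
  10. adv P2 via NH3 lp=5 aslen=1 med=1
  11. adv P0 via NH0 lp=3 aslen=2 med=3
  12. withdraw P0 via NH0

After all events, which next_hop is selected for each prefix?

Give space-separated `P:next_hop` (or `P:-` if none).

Answer: P0:NH1 P1:NH4 P2:NH3

Derivation:
Op 1: best P0=- P1=NH1 P2=-
Op 2: best P0=- P1=- P2=-
Op 3: best P0=- P1=- P2=NH3
Op 4: best P0=- P1=- P2=-
Op 5: best P0=NH1 P1=- P2=-
Op 6: best P0=NH1 P1=NH0 P2=-
Op 7: best P0=NH1 P1=NH0 P2=-
Op 8: best P0=NH1 P1=NH4 P2=-
Op 9: best P0=NH1 P1=NH4 P2=-
Op 10: best P0=NH1 P1=NH4 P2=NH3
Op 11: best P0=NH1 P1=NH4 P2=NH3
Op 12: best P0=NH1 P1=NH4 P2=NH3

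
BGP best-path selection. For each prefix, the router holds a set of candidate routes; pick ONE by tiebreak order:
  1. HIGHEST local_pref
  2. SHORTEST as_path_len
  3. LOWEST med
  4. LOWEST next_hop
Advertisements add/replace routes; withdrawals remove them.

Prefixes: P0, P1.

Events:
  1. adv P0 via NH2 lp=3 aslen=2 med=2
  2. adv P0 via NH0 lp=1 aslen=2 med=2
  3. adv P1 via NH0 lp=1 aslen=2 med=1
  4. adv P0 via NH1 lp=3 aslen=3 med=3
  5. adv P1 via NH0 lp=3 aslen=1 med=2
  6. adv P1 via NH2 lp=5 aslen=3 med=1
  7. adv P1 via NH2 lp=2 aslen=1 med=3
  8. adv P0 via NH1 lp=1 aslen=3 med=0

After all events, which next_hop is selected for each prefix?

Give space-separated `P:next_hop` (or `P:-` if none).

Op 1: best P0=NH2 P1=-
Op 2: best P0=NH2 P1=-
Op 3: best P0=NH2 P1=NH0
Op 4: best P0=NH2 P1=NH0
Op 5: best P0=NH2 P1=NH0
Op 6: best P0=NH2 P1=NH2
Op 7: best P0=NH2 P1=NH0
Op 8: best P0=NH2 P1=NH0

Answer: P0:NH2 P1:NH0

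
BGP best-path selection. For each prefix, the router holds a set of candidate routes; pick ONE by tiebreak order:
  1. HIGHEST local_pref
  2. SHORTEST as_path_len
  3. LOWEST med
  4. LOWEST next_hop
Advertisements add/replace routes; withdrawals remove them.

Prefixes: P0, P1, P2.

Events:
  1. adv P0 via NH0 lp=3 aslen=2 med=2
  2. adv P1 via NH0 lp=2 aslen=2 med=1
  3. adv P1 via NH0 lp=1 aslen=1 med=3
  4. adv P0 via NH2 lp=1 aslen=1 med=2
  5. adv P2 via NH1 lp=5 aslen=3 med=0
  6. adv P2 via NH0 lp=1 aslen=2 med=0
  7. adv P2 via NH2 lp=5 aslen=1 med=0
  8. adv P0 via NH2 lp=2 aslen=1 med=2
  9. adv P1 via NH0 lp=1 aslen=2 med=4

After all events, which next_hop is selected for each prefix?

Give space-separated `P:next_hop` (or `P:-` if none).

Op 1: best P0=NH0 P1=- P2=-
Op 2: best P0=NH0 P1=NH0 P2=-
Op 3: best P0=NH0 P1=NH0 P2=-
Op 4: best P0=NH0 P1=NH0 P2=-
Op 5: best P0=NH0 P1=NH0 P2=NH1
Op 6: best P0=NH0 P1=NH0 P2=NH1
Op 7: best P0=NH0 P1=NH0 P2=NH2
Op 8: best P0=NH0 P1=NH0 P2=NH2
Op 9: best P0=NH0 P1=NH0 P2=NH2

Answer: P0:NH0 P1:NH0 P2:NH2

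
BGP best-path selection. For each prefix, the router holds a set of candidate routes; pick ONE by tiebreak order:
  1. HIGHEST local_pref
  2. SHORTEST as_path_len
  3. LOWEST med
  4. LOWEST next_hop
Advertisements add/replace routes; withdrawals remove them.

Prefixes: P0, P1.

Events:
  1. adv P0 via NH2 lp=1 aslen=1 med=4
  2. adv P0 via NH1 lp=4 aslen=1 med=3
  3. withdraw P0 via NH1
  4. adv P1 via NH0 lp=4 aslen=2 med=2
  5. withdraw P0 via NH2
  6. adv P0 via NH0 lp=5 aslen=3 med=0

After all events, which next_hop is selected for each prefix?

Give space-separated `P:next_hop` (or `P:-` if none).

Op 1: best P0=NH2 P1=-
Op 2: best P0=NH1 P1=-
Op 3: best P0=NH2 P1=-
Op 4: best P0=NH2 P1=NH0
Op 5: best P0=- P1=NH0
Op 6: best P0=NH0 P1=NH0

Answer: P0:NH0 P1:NH0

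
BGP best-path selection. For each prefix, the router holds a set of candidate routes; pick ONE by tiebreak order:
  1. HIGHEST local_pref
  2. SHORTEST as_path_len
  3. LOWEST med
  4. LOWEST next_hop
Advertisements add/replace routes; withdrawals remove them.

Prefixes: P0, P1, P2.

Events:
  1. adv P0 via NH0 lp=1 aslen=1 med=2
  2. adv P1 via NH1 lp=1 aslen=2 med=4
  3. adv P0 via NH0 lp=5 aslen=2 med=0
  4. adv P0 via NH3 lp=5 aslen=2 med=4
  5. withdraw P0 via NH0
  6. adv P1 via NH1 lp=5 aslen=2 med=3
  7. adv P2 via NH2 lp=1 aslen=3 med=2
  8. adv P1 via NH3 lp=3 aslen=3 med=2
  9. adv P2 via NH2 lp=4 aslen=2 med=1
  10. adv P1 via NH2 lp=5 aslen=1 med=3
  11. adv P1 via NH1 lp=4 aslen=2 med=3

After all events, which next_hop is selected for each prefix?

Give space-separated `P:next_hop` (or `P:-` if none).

Op 1: best P0=NH0 P1=- P2=-
Op 2: best P0=NH0 P1=NH1 P2=-
Op 3: best P0=NH0 P1=NH1 P2=-
Op 4: best P0=NH0 P1=NH1 P2=-
Op 5: best P0=NH3 P1=NH1 P2=-
Op 6: best P0=NH3 P1=NH1 P2=-
Op 7: best P0=NH3 P1=NH1 P2=NH2
Op 8: best P0=NH3 P1=NH1 P2=NH2
Op 9: best P0=NH3 P1=NH1 P2=NH2
Op 10: best P0=NH3 P1=NH2 P2=NH2
Op 11: best P0=NH3 P1=NH2 P2=NH2

Answer: P0:NH3 P1:NH2 P2:NH2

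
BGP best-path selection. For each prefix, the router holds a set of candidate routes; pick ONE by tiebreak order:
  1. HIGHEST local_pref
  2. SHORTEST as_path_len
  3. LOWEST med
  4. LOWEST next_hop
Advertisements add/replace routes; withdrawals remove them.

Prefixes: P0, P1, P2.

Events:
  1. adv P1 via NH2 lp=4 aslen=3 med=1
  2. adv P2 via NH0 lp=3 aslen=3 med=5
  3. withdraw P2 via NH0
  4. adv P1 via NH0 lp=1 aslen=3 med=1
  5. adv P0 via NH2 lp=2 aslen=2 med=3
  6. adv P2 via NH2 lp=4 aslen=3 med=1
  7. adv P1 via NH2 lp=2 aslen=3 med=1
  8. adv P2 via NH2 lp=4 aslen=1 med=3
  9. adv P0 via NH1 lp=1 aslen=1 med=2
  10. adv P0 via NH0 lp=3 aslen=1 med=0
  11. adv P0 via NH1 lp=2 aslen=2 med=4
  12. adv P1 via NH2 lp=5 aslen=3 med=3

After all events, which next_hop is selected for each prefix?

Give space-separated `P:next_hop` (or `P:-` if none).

Op 1: best P0=- P1=NH2 P2=-
Op 2: best P0=- P1=NH2 P2=NH0
Op 3: best P0=- P1=NH2 P2=-
Op 4: best P0=- P1=NH2 P2=-
Op 5: best P0=NH2 P1=NH2 P2=-
Op 6: best P0=NH2 P1=NH2 P2=NH2
Op 7: best P0=NH2 P1=NH2 P2=NH2
Op 8: best P0=NH2 P1=NH2 P2=NH2
Op 9: best P0=NH2 P1=NH2 P2=NH2
Op 10: best P0=NH0 P1=NH2 P2=NH2
Op 11: best P0=NH0 P1=NH2 P2=NH2
Op 12: best P0=NH0 P1=NH2 P2=NH2

Answer: P0:NH0 P1:NH2 P2:NH2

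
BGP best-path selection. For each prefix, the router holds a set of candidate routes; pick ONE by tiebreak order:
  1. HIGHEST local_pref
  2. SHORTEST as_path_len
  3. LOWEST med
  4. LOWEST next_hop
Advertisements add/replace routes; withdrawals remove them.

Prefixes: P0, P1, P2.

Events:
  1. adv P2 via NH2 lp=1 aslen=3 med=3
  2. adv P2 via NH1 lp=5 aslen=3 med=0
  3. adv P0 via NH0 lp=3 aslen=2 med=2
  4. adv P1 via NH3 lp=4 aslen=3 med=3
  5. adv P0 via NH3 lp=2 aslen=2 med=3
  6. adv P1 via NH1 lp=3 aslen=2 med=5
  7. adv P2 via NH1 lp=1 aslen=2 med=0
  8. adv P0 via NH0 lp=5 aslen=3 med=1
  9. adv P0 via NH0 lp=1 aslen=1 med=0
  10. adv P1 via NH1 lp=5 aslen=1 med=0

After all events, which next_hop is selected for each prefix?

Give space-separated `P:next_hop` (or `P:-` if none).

Op 1: best P0=- P1=- P2=NH2
Op 2: best P0=- P1=- P2=NH1
Op 3: best P0=NH0 P1=- P2=NH1
Op 4: best P0=NH0 P1=NH3 P2=NH1
Op 5: best P0=NH0 P1=NH3 P2=NH1
Op 6: best P0=NH0 P1=NH3 P2=NH1
Op 7: best P0=NH0 P1=NH3 P2=NH1
Op 8: best P0=NH0 P1=NH3 P2=NH1
Op 9: best P0=NH3 P1=NH3 P2=NH1
Op 10: best P0=NH3 P1=NH1 P2=NH1

Answer: P0:NH3 P1:NH1 P2:NH1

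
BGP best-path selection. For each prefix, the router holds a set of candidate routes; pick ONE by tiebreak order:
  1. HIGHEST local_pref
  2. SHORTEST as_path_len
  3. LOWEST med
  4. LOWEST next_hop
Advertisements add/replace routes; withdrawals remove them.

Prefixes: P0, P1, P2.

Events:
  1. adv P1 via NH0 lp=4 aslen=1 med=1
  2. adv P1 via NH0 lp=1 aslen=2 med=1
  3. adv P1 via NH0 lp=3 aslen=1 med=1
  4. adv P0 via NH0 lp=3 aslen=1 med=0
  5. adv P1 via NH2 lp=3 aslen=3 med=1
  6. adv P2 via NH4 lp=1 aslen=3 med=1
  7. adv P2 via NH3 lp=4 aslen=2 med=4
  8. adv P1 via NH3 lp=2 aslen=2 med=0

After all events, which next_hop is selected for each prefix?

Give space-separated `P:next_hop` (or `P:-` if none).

Op 1: best P0=- P1=NH0 P2=-
Op 2: best P0=- P1=NH0 P2=-
Op 3: best P0=- P1=NH0 P2=-
Op 4: best P0=NH0 P1=NH0 P2=-
Op 5: best P0=NH0 P1=NH0 P2=-
Op 6: best P0=NH0 P1=NH0 P2=NH4
Op 7: best P0=NH0 P1=NH0 P2=NH3
Op 8: best P0=NH0 P1=NH0 P2=NH3

Answer: P0:NH0 P1:NH0 P2:NH3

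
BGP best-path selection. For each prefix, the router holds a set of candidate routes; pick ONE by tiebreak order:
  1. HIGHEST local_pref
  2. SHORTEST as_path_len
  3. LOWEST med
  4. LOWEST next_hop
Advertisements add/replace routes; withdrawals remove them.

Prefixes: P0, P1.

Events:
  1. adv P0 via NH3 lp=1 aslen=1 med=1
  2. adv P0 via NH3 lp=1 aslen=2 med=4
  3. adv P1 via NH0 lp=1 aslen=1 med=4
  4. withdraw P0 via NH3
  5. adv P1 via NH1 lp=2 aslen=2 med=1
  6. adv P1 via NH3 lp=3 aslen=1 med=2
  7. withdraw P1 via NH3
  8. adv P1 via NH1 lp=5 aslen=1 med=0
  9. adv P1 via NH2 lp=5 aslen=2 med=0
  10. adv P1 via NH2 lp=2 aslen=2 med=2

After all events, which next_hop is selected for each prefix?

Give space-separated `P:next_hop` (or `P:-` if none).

Answer: P0:- P1:NH1

Derivation:
Op 1: best P0=NH3 P1=-
Op 2: best P0=NH3 P1=-
Op 3: best P0=NH3 P1=NH0
Op 4: best P0=- P1=NH0
Op 5: best P0=- P1=NH1
Op 6: best P0=- P1=NH3
Op 7: best P0=- P1=NH1
Op 8: best P0=- P1=NH1
Op 9: best P0=- P1=NH1
Op 10: best P0=- P1=NH1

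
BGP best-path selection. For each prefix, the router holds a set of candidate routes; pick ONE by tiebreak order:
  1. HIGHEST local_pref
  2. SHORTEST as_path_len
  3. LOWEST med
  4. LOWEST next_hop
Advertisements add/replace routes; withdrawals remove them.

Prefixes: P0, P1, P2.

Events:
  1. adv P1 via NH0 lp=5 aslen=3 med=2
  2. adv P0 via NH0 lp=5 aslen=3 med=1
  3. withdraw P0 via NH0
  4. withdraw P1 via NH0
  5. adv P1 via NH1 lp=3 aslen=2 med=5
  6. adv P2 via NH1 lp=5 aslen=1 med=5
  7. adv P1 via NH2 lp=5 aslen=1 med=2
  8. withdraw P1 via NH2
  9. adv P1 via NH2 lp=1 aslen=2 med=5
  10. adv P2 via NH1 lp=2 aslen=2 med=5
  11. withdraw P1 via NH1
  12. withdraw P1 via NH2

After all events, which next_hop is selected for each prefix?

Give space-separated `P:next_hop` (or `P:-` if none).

Op 1: best P0=- P1=NH0 P2=-
Op 2: best P0=NH0 P1=NH0 P2=-
Op 3: best P0=- P1=NH0 P2=-
Op 4: best P0=- P1=- P2=-
Op 5: best P0=- P1=NH1 P2=-
Op 6: best P0=- P1=NH1 P2=NH1
Op 7: best P0=- P1=NH2 P2=NH1
Op 8: best P0=- P1=NH1 P2=NH1
Op 9: best P0=- P1=NH1 P2=NH1
Op 10: best P0=- P1=NH1 P2=NH1
Op 11: best P0=- P1=NH2 P2=NH1
Op 12: best P0=- P1=- P2=NH1

Answer: P0:- P1:- P2:NH1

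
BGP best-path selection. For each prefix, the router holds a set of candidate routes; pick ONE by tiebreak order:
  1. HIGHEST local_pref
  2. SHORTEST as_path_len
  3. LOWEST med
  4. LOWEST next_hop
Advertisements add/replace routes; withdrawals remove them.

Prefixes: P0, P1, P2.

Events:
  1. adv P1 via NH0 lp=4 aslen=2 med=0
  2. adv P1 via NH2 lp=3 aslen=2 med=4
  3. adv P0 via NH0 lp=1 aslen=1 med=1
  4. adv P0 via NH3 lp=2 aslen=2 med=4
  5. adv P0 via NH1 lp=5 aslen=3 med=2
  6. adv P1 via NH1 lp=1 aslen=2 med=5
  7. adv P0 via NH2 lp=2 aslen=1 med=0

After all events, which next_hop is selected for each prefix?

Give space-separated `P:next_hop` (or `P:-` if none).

Answer: P0:NH1 P1:NH0 P2:-

Derivation:
Op 1: best P0=- P1=NH0 P2=-
Op 2: best P0=- P1=NH0 P2=-
Op 3: best P0=NH0 P1=NH0 P2=-
Op 4: best P0=NH3 P1=NH0 P2=-
Op 5: best P0=NH1 P1=NH0 P2=-
Op 6: best P0=NH1 P1=NH0 P2=-
Op 7: best P0=NH1 P1=NH0 P2=-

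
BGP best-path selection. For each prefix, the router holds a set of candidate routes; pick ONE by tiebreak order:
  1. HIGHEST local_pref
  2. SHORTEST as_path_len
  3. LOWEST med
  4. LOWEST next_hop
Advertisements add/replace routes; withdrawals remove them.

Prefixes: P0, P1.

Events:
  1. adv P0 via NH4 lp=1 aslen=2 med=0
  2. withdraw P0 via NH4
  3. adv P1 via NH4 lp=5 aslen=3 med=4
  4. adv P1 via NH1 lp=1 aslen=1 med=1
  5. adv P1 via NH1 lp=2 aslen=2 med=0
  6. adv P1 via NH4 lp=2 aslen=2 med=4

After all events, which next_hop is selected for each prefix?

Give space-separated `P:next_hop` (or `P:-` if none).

Answer: P0:- P1:NH1

Derivation:
Op 1: best P0=NH4 P1=-
Op 2: best P0=- P1=-
Op 3: best P0=- P1=NH4
Op 4: best P0=- P1=NH4
Op 5: best P0=- P1=NH4
Op 6: best P0=- P1=NH1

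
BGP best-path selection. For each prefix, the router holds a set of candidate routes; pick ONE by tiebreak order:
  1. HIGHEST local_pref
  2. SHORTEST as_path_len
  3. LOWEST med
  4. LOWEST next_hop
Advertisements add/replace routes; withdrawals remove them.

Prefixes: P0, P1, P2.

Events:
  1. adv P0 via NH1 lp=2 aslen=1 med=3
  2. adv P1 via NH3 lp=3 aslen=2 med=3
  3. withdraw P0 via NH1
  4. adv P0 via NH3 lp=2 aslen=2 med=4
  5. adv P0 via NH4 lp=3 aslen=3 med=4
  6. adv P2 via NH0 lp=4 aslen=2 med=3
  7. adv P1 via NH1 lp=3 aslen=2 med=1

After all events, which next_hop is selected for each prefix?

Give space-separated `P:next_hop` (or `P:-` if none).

Op 1: best P0=NH1 P1=- P2=-
Op 2: best P0=NH1 P1=NH3 P2=-
Op 3: best P0=- P1=NH3 P2=-
Op 4: best P0=NH3 P1=NH3 P2=-
Op 5: best P0=NH4 P1=NH3 P2=-
Op 6: best P0=NH4 P1=NH3 P2=NH0
Op 7: best P0=NH4 P1=NH1 P2=NH0

Answer: P0:NH4 P1:NH1 P2:NH0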